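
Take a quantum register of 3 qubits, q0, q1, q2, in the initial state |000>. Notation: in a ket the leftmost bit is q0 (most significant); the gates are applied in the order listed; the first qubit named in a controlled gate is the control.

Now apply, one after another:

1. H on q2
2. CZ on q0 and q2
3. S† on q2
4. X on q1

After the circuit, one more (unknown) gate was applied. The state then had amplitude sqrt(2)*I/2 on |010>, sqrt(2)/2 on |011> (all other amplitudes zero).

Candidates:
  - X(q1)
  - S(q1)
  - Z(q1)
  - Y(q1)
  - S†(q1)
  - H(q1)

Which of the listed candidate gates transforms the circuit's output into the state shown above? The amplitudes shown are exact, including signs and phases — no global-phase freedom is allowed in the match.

The applied gate was S(q1).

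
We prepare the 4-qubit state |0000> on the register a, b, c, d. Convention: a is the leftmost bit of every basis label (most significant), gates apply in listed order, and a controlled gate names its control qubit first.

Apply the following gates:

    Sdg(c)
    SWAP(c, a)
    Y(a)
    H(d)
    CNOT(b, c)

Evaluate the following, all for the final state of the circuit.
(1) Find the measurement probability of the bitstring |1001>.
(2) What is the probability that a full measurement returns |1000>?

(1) A full measurement returns |1001> with probability 1/2.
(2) A full measurement returns |1000> with probability 1/2.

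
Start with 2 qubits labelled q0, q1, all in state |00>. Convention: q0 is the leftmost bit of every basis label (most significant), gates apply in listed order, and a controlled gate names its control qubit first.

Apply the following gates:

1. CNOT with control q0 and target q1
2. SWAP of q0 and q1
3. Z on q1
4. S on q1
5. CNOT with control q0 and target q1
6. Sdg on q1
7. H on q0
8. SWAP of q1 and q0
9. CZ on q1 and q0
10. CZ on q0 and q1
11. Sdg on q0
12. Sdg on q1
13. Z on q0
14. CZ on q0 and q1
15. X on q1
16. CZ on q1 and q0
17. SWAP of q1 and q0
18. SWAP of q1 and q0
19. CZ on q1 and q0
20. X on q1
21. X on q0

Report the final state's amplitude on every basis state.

The resulting statevector has amplitude 0 on |00>, 0 on |01>, sqrt(2)/2 on |10>, -sqrt(2)*I/2 on |11>. Key observation: gates 15-20 undo each other exactly, leaving only the rest of the circuit to track.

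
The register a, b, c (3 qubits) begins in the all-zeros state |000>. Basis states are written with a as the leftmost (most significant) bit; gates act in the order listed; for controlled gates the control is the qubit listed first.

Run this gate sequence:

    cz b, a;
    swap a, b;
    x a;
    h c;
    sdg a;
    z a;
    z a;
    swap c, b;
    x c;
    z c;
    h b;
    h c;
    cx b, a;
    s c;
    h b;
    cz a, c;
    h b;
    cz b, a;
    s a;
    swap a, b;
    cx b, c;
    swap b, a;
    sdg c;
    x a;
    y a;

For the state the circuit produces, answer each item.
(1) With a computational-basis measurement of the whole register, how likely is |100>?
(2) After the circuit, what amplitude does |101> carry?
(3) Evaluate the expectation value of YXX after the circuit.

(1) Outcome |100> occurs with probability 1/2.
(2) |101> carries amplitude -sqrt(2)/2 in the final state.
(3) The expectation value of YXX is 0.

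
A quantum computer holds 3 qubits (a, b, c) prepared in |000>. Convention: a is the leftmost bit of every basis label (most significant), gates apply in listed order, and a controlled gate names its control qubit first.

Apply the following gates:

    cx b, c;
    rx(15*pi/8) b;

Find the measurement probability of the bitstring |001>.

Outcome |001> occurs with probability 0.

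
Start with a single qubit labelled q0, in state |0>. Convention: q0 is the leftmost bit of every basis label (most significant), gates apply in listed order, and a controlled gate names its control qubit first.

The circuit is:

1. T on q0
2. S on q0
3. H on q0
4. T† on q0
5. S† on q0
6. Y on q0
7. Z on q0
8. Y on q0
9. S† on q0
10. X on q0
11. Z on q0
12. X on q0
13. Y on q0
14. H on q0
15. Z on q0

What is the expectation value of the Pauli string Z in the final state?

In the final state, Z has expectation sqrt(2)/2.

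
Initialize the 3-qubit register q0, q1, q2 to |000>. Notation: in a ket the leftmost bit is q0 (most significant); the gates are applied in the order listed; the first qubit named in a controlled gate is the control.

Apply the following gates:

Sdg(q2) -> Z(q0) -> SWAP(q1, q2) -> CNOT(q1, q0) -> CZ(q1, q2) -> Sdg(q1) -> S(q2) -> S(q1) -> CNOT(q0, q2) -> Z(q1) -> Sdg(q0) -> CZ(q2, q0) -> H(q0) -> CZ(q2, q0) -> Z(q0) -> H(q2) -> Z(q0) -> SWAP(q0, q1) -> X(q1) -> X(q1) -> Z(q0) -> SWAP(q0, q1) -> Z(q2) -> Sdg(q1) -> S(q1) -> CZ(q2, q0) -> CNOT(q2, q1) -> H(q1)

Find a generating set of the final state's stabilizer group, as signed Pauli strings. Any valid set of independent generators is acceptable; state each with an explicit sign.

The final state is stabilized by the group generated by +XIZ, +IXZ, -ZZX; other independent generating sets are equally valid. Key observation: steps 19-20 multiply out to the identity, so the circuit reduces to the remaining gates.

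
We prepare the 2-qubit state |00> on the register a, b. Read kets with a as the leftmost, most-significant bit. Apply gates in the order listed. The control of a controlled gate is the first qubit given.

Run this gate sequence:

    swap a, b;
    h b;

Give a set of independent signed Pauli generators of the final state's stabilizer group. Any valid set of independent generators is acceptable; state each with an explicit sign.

The final state is stabilized by the group generated by +IX, +ZI; other independent generating sets are equally valid.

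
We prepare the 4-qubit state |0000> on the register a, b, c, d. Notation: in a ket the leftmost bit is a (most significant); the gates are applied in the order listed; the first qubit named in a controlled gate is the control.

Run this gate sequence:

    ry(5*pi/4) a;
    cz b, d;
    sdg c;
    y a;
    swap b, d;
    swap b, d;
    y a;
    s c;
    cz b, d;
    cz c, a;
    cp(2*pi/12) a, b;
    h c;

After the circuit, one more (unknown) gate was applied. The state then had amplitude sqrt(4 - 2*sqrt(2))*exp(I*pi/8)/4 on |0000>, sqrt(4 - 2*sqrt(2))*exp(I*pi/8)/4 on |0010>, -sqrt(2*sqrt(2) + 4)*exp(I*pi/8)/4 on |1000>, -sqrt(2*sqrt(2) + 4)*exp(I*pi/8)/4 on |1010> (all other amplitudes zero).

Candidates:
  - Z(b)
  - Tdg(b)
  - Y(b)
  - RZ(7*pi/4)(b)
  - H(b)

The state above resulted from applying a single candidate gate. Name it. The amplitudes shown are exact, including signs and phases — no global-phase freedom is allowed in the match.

The applied gate was RZ(7*pi/4)(b).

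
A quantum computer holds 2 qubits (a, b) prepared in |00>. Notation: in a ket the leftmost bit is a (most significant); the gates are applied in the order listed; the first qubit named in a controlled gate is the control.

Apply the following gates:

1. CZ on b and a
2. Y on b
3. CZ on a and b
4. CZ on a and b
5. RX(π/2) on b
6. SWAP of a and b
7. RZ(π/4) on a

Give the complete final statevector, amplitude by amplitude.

The final amplitudes are -sqrt(2)*exp(7*I*pi/8)/2 on |00>, 0 on |01>, sqrt(2)*exp(5*I*pi/8)/2 on |10>, 0 on |11>. Key observation: gates 3-4 undo each other exactly, leaving only the rest of the circuit to track.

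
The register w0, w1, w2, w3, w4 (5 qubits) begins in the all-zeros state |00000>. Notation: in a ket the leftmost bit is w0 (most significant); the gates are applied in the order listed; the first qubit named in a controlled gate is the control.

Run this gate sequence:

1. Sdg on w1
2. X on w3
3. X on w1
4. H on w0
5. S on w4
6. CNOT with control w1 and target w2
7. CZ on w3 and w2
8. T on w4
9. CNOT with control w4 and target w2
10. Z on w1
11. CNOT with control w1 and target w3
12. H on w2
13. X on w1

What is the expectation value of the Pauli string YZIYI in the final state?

The observable YZIYI averages to 0.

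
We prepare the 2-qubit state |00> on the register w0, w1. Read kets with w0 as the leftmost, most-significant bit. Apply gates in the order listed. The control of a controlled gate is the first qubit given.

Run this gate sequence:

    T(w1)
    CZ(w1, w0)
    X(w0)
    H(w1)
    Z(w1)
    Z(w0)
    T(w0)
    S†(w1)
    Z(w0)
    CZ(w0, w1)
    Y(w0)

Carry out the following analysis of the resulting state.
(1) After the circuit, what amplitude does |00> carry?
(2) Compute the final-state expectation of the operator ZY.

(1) The final state's coefficient on |00> equals -sqrt(2)*exp(3*I*pi/4)/2.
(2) The observable ZY averages to -1.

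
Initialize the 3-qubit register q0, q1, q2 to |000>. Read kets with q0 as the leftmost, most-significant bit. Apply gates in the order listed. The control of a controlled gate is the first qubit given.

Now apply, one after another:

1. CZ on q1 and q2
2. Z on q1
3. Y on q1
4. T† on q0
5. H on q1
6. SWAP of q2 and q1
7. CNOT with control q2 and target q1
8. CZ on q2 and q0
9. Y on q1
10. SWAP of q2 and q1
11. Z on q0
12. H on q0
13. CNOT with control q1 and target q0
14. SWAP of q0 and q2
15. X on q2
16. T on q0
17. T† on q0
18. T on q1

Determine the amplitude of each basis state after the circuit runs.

After the circuit, the state carries amplitude 0 on |000>, 0 on |001>, -exp(I*pi/4)/2 on |010>, -exp(I*pi/4)/2 on |011>, -1/2 on |100>, -1/2 on |101>, 0 on |110>, 0 on |111>.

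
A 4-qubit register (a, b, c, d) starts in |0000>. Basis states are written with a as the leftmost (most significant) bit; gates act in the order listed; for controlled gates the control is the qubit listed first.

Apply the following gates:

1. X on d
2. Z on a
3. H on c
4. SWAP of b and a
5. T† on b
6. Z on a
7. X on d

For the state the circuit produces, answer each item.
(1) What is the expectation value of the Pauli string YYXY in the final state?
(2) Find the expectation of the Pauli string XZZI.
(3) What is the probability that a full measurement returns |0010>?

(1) In the final state, YYXY has expectation 0.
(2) The observable XZZI averages to 0.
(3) The probability of measuring |0010> is 1/2.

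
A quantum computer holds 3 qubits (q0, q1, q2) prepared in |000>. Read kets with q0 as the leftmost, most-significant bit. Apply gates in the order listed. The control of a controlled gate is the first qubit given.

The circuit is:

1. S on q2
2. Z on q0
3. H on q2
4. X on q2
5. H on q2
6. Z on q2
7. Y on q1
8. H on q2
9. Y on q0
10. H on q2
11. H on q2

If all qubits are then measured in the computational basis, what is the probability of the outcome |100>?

A full measurement returns |100> with probability 0.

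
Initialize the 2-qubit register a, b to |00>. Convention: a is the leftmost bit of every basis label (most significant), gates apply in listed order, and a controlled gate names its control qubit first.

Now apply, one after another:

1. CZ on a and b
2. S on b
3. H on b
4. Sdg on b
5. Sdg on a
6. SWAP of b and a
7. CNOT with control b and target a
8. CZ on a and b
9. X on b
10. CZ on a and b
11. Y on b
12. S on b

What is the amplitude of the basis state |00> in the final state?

The amplitude on |00> is -sqrt(2)*I/2.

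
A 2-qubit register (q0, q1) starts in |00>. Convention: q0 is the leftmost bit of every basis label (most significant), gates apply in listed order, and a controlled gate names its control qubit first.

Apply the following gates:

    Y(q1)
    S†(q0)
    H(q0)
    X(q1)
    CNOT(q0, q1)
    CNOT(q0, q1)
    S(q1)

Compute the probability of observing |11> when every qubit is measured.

A full measurement returns |11> with probability 0. Key observation: gates 5-6 undo each other exactly, leaving only the rest of the circuit to track.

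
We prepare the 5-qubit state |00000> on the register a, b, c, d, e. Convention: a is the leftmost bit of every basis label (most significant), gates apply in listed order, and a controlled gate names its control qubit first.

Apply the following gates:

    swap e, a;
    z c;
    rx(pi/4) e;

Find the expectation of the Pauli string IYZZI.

The expectation value of IYZZI is 0.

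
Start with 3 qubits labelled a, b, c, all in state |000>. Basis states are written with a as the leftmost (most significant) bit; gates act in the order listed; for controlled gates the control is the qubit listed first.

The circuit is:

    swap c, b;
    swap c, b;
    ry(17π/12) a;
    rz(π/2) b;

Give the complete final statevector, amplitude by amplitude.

The resulting statevector has amplitude (-sqrt(2 - sqrt(2))/4 + sqrt(3*sqrt(2) + 6)/4)*exp(3*I*pi/4) on |000>, (-sqrt(sqrt(2) + 2)/4 - sqrt(6 - 3*sqrt(2))/4)*exp(3*I*pi/4) on |100>, and 0 on every other basis state.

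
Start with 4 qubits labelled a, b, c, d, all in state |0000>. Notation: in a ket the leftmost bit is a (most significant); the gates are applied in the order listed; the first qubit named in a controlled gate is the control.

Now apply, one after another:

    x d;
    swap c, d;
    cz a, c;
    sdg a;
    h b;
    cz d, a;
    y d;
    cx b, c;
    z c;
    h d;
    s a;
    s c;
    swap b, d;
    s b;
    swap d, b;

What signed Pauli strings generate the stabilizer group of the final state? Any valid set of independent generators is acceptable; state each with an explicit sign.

One valid set of independent stabilizer generators is -IXYI, -IIIY, +ZIII, -IZZI (any independent generating set of the same group is equally correct).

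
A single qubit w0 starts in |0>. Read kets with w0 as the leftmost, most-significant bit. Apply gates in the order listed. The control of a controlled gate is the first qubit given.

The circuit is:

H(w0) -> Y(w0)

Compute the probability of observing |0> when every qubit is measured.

The probability of measuring |0> is 1/2.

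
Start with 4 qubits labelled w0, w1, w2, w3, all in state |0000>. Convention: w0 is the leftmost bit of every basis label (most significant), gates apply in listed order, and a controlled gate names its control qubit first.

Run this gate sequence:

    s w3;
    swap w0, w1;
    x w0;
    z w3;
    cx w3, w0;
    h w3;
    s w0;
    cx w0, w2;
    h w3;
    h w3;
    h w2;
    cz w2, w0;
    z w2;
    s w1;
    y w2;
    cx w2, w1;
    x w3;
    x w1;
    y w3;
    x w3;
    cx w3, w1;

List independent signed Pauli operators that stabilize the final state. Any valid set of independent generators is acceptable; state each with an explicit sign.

The stabilizer group can be generated by -IXIX, -IIXX, -ZIII, -IZZZ, among other valid generating sets.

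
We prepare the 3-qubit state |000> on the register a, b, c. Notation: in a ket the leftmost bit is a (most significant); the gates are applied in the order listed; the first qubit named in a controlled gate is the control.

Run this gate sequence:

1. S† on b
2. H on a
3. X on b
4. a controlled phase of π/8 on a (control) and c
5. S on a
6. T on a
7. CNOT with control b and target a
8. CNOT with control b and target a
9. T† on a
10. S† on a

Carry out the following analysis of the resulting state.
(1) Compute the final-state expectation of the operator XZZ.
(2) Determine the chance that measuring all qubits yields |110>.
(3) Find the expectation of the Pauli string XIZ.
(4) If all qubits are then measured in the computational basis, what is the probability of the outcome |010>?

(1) In the final state, XZZ has expectation -1. Key observation: gates 5-10 undo each other exactly, leaving only the rest of the circuit to track.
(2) The probability of measuring |110> is 1/2.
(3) The observable XIZ averages to 1.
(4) The probability of measuring |010> is 1/2.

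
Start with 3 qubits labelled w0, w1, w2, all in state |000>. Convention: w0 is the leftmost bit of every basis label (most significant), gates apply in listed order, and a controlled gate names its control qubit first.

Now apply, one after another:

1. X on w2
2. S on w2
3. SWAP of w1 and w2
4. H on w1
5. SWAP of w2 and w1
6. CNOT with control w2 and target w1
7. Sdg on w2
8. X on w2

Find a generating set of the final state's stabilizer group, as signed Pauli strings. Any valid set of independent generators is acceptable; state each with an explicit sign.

The final state is stabilized by the group generated by -IXY, +ZII, -IZZ; other independent generating sets are equally valid.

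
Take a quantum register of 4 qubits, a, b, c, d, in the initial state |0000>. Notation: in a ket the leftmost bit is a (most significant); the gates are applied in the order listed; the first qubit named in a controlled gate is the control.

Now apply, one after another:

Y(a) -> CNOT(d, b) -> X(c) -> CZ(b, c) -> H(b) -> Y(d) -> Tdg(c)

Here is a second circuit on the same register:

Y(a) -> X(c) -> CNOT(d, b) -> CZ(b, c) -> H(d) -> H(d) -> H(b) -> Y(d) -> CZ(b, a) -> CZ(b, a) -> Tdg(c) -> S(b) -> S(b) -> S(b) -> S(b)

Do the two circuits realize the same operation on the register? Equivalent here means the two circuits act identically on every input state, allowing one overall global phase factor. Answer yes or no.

Yes — the two circuits implement the same unitary up to a global phase.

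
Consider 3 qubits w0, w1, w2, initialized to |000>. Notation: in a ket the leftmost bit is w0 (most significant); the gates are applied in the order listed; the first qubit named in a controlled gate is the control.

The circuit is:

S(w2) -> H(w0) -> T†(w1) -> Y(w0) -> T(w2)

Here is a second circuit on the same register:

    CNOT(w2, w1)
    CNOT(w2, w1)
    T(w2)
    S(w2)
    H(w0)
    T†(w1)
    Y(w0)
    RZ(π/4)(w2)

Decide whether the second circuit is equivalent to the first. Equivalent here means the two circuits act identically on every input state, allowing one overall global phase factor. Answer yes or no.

No, they are not equivalent — no single phase factor reconciles the two unitaries.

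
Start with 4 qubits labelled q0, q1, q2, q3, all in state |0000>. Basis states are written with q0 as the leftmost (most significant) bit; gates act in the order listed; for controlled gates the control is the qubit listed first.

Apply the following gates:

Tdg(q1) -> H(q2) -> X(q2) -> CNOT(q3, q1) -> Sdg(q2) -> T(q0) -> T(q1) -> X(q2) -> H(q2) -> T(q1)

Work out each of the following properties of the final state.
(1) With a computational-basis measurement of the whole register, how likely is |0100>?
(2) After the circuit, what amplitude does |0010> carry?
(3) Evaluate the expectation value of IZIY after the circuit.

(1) Outcome |0100> occurs with probability 0.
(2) The final state's coefficient on |0010> equals -1/2 - I/2.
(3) The expectation value of IZIY is 0.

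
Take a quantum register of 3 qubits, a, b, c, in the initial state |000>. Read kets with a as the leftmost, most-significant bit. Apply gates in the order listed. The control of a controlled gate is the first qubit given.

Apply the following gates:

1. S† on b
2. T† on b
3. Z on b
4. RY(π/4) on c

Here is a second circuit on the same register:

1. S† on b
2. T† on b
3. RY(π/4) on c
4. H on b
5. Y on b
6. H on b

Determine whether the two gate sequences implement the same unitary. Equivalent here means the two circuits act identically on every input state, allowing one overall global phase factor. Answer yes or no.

No — the two circuits implement different unitaries, even allowing a global phase.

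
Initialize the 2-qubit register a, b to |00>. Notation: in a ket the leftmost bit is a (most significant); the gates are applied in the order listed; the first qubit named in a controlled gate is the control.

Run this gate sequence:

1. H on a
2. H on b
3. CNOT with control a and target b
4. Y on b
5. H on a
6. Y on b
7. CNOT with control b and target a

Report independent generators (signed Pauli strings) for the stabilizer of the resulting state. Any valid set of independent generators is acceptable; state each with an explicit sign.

The final state is stabilized by the group generated by +XX, +ZZ; other independent generating sets are equally valid.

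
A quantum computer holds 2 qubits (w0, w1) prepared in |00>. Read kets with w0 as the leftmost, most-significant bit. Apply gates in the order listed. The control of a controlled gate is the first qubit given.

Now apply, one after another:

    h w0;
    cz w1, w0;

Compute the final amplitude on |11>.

The amplitude on |11> is 0.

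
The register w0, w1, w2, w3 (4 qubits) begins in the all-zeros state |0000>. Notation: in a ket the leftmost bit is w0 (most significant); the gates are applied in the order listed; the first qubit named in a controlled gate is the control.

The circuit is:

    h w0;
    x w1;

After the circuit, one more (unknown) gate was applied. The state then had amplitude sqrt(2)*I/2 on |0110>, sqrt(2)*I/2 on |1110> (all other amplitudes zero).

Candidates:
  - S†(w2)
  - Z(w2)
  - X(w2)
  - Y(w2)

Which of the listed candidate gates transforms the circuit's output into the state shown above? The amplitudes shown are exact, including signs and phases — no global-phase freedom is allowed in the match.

It was Y(w2) that produced the state shown.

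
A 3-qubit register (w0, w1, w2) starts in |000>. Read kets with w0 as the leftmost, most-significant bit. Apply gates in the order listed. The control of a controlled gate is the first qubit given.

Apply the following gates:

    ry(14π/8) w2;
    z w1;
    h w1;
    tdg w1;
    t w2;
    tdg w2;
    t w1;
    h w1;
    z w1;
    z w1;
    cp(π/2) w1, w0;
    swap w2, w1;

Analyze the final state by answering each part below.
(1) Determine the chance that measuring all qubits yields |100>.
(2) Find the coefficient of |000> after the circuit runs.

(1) A full measurement returns |100> with probability 0. Key observation: gates 2-9 undo each other exactly, leaving only the rest of the circuit to track.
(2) The final state's coefficient on |000> equals -sqrt(sqrt(2) + 2)/2.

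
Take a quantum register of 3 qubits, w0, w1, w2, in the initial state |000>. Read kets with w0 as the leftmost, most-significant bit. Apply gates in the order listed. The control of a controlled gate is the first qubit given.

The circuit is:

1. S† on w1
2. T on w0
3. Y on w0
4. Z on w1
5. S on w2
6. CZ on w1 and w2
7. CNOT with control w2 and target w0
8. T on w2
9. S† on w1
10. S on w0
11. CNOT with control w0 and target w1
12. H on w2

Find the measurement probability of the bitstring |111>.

A full measurement returns |111> with probability 1/2.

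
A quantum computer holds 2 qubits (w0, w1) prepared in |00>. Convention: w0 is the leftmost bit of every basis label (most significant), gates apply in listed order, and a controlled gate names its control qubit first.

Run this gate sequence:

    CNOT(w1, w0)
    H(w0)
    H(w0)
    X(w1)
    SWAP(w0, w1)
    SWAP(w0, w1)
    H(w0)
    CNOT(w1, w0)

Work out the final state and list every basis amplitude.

The resulting statevector has amplitude 0 on |00>, sqrt(2)/2 on |01>, 0 on |10>, sqrt(2)/2 on |11>.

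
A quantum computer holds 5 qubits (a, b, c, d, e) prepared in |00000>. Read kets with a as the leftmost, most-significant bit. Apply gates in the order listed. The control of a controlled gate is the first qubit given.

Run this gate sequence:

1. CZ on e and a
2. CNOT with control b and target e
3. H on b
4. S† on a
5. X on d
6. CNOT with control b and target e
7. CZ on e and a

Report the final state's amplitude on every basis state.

After the circuit, the state carries amplitude sqrt(2)/2 on |00010>, sqrt(2)/2 on |01011>, and 0 on every other basis state.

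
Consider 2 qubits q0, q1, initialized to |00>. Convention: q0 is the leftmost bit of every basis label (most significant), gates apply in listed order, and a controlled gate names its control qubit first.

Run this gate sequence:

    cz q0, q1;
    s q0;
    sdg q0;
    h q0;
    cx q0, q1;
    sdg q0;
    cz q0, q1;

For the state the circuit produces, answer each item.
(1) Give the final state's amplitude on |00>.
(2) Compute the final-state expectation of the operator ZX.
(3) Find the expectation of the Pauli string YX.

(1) |00> carries amplitude sqrt(2)/2 in the final state.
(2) The observable ZX averages to 0.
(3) In the final state, YX has expectation 1.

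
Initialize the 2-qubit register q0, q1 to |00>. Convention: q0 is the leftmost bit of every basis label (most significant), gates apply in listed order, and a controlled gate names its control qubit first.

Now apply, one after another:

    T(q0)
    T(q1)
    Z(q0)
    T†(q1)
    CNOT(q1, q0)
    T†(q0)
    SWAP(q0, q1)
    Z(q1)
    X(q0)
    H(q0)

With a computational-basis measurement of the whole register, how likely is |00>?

The probability of measuring |00> is 1/2.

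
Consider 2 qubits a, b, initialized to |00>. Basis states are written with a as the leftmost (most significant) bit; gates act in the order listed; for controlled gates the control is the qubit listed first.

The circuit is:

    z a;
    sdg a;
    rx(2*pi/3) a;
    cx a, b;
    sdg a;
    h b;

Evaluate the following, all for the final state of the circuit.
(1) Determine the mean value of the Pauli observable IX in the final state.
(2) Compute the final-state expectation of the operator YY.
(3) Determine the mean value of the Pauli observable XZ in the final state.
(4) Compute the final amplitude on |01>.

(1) In the final state, IX has expectation -1/2.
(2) The expectation value of YY is -sqrt(3)/2.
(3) In the final state, XZ has expectation -sqrt(3)/2.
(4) |01> carries amplitude sqrt(2)/4 in the final state.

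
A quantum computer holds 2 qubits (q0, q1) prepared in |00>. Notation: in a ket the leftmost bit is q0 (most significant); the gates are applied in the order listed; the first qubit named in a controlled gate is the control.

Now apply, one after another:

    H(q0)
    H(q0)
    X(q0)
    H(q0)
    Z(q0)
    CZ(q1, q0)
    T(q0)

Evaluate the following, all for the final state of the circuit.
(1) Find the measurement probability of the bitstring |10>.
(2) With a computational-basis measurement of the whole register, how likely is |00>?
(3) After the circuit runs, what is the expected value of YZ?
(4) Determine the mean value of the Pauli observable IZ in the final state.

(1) Outcome |10> occurs with probability 1/2.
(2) A full measurement returns |00> with probability 1/2.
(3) In the final state, YZ has expectation sqrt(2)/2.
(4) In the final state, IZ has expectation 1.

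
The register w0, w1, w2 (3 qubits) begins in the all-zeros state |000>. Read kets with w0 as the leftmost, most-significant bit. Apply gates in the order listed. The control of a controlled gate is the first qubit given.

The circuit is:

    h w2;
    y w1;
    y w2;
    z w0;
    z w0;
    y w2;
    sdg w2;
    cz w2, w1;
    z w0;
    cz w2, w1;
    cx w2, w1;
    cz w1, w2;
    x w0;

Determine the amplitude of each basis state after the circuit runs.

The final amplitudes are sqrt(2)/2 on |101>, sqrt(2)*I/2 on |110>, and 0 on every other basis state. Key observation: the block from step 3 through step 6 cancels to the identity and can be dropped.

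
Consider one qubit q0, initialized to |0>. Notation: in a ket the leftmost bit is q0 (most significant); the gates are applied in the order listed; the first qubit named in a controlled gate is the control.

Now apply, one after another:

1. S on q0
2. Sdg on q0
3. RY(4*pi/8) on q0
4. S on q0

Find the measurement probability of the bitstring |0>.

The probability of measuring |0> is 1/2.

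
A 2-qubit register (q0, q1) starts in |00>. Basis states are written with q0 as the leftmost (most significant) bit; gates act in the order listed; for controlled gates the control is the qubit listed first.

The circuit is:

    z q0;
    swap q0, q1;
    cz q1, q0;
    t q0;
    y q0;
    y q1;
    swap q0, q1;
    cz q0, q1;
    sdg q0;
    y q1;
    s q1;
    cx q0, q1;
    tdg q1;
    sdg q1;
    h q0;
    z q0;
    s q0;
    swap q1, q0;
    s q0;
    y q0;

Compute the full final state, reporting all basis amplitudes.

The final amplitudes are sqrt(2)*exp(I*pi/4)/2 on |00>, sqrt(2)*exp(3*I*pi/4)/2 on |01>, 0 on |10>, 0 on |11>.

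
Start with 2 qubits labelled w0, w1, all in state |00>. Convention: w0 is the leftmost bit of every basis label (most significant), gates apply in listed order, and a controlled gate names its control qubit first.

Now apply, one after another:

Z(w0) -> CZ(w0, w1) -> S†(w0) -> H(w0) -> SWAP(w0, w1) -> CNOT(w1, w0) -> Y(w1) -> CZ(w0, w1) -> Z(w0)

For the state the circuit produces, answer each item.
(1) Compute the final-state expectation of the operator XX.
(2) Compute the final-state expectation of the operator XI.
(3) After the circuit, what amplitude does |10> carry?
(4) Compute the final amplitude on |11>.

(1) In the final state, XX has expectation 1.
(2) The expectation value of XI is 0.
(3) |10> carries amplitude sqrt(2)*I/2 in the final state.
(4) |11> carries amplitude 0 in the final state.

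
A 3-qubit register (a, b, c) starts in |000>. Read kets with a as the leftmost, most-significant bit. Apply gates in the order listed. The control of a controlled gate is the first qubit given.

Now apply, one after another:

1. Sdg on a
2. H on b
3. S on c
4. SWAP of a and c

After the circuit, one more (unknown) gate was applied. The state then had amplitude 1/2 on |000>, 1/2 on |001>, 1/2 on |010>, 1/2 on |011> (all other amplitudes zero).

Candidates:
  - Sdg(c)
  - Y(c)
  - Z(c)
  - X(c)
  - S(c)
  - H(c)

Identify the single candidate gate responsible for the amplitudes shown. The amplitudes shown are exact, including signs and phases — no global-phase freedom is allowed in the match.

The applied gate was H(c).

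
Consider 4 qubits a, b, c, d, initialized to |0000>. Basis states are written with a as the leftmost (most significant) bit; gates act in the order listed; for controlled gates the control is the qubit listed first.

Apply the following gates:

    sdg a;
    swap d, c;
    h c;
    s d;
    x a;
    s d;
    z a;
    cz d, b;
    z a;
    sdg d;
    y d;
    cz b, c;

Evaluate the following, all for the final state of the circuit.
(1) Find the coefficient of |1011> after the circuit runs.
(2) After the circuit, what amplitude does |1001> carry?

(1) The final state's coefficient on |1011> equals sqrt(2)*I/2.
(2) |1001> carries amplitude sqrt(2)*I/2 in the final state.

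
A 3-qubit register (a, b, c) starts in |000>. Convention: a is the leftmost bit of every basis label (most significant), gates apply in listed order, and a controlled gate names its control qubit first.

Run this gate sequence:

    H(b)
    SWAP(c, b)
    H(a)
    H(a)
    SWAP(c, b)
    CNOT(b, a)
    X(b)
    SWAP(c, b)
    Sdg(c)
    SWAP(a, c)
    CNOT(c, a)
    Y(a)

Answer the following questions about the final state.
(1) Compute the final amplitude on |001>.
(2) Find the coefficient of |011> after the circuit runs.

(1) The amplitude on |001> is -sqrt(2)*I/2. Key observation: the block from step 2 through step 5 cancels to the identity and can be dropped.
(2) |011> carries amplitude 0 in the final state.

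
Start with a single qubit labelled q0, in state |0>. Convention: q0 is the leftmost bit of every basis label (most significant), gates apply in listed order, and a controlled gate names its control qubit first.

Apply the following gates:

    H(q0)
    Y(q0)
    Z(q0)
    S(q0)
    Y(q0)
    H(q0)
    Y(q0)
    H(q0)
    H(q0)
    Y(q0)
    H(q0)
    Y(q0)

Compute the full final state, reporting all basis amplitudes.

The resulting statevector has amplitude -sqrt(2)*I/2 on |0>, sqrt(2)/2 on |1>.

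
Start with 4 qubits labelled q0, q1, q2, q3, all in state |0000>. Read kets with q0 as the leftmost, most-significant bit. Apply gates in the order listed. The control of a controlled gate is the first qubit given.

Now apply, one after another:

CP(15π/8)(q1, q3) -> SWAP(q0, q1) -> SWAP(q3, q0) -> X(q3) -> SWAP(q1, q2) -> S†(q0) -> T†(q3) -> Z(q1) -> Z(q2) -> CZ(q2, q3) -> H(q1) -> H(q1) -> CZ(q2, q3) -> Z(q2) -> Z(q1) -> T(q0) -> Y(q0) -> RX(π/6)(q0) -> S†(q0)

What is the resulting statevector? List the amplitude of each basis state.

The final amplitudes are (-sqrt(6) + sqrt(2))*exp(3*I*pi/4)/4 on |0001>, (-sqrt(6) - sqrt(2))*exp(3*I*pi/4)/4 on |1001>, and 0 on every other basis state. Key observation: gates 8-15 undo each other exactly, leaving only the rest of the circuit to track.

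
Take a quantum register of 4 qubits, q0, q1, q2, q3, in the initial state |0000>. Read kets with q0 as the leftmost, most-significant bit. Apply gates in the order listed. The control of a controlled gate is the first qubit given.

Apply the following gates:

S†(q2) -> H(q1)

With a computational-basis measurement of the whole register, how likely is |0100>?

The probability of measuring |0100> is 1/2.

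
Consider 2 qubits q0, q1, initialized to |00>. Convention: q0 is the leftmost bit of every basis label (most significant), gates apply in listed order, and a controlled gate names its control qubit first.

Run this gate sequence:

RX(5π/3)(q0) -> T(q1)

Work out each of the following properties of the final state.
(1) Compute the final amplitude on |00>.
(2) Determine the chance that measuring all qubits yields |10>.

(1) |00> carries amplitude -sqrt(3)/2 in the final state.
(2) The probability of measuring |10> is 1/4.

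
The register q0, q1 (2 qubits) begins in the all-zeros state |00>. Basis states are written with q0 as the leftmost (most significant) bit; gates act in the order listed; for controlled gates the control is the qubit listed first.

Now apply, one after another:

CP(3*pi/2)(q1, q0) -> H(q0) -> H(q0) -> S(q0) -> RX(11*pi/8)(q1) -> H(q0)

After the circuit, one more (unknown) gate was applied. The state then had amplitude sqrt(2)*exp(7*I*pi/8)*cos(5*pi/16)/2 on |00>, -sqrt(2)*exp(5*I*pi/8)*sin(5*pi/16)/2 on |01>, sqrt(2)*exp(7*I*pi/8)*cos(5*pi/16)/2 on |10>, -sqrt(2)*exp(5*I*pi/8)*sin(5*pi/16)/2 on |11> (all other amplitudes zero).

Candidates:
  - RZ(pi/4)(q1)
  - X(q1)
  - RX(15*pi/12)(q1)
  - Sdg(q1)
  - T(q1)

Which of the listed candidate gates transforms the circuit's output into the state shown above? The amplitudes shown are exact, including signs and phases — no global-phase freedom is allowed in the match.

It was RZ(pi/4)(q1) that produced the state shown.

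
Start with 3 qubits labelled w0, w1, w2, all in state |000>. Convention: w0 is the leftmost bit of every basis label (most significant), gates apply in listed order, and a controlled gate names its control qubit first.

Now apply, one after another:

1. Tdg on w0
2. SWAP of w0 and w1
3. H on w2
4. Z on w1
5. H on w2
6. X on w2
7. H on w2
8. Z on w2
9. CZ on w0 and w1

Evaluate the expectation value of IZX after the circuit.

The expectation value of IZX is 1. Key observation: the block from step 5 through step 8 cancels to the identity and can be dropped.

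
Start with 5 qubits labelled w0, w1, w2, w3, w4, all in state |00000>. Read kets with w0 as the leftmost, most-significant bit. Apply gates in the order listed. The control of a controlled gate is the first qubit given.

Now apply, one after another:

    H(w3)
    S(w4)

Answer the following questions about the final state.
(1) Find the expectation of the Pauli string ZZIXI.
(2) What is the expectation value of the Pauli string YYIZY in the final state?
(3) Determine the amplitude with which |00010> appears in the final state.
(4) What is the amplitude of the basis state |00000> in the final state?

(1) The observable ZZIXI averages to 1.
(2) The observable YYIZY averages to 0.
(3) The amplitude on |00010> is sqrt(2)/2.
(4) The amplitude on |00000> is sqrt(2)/2.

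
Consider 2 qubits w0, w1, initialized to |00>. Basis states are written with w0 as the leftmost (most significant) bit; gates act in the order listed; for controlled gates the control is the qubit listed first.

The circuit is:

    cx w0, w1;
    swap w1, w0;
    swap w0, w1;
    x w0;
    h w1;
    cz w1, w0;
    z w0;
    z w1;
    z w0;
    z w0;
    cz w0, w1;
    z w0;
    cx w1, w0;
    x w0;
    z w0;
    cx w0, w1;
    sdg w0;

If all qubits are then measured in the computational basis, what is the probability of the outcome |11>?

Outcome |11> occurs with probability 0.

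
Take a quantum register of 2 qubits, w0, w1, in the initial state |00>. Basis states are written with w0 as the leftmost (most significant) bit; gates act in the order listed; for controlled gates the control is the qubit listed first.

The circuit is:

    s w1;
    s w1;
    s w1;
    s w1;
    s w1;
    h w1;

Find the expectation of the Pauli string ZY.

The observable ZY averages to 0. Key observation: steps 2-5 multiply out to the identity, so the circuit reduces to the remaining gates.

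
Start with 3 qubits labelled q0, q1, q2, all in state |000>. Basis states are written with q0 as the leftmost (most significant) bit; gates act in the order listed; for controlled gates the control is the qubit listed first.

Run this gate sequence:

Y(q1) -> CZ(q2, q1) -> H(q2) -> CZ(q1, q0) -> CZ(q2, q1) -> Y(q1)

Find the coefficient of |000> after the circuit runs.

|000> carries amplitude sqrt(2)/2 in the final state.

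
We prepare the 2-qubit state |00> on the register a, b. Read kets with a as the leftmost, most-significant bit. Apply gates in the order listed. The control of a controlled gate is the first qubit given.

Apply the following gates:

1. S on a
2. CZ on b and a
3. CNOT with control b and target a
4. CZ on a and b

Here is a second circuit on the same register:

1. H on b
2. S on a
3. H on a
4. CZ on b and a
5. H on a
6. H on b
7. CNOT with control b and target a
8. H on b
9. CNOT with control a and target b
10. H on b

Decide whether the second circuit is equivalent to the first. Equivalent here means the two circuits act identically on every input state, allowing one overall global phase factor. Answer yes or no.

No: there is an input state on which the two circuits produce genuinely different outputs (not merely differing by a phase).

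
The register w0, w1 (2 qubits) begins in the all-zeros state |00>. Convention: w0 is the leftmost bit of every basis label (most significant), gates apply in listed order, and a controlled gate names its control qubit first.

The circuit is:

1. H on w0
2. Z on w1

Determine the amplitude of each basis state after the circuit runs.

After the circuit, the state carries amplitude sqrt(2)/2 on |00>, 0 on |01>, sqrt(2)/2 on |10>, 0 on |11>.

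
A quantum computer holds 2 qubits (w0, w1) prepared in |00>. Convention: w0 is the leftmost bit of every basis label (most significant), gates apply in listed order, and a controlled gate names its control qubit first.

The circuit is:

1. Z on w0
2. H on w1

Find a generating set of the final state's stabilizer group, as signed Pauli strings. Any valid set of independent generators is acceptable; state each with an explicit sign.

One valid set of independent stabilizer generators is +IX, +ZI (any independent generating set of the same group is equally correct).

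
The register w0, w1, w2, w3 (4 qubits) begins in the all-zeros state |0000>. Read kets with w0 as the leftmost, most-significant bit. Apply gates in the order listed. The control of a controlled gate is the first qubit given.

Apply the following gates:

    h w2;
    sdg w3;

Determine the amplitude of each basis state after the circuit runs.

The resulting statevector has amplitude sqrt(2)/2 on |0000>, sqrt(2)/2 on |0010>, and 0 on every other basis state.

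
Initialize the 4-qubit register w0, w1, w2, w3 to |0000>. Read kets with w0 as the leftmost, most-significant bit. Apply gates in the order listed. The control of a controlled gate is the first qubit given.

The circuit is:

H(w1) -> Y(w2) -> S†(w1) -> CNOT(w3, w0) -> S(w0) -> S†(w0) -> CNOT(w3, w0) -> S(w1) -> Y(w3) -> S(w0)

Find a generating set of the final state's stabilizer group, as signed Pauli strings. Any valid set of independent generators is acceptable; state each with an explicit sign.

One valid set of independent stabilizer generators is +IXII, +ZIII, -IIZI, -IIIZ (any independent generating set of the same group is equally correct).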